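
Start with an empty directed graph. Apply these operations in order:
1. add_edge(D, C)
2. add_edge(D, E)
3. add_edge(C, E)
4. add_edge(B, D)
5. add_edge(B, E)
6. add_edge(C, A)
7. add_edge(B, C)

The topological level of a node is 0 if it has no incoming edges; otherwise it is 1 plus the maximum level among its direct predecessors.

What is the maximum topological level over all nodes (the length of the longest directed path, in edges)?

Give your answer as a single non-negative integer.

Answer: 3

Derivation:
Op 1: add_edge(D, C). Edges now: 1
Op 2: add_edge(D, E). Edges now: 2
Op 3: add_edge(C, E). Edges now: 3
Op 4: add_edge(B, D). Edges now: 4
Op 5: add_edge(B, E). Edges now: 5
Op 6: add_edge(C, A). Edges now: 6
Op 7: add_edge(B, C). Edges now: 7
Compute levels (Kahn BFS):
  sources (in-degree 0): B
  process B: level=0
    B->C: in-degree(C)=1, level(C)>=1
    B->D: in-degree(D)=0, level(D)=1, enqueue
    B->E: in-degree(E)=2, level(E)>=1
  process D: level=1
    D->C: in-degree(C)=0, level(C)=2, enqueue
    D->E: in-degree(E)=1, level(E)>=2
  process C: level=2
    C->A: in-degree(A)=0, level(A)=3, enqueue
    C->E: in-degree(E)=0, level(E)=3, enqueue
  process A: level=3
  process E: level=3
All levels: A:3, B:0, C:2, D:1, E:3
max level = 3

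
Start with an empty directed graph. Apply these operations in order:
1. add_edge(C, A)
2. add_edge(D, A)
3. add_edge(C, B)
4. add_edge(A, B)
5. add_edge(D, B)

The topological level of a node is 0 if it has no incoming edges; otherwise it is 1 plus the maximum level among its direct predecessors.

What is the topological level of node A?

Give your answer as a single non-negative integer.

Answer: 1

Derivation:
Op 1: add_edge(C, A). Edges now: 1
Op 2: add_edge(D, A). Edges now: 2
Op 3: add_edge(C, B). Edges now: 3
Op 4: add_edge(A, B). Edges now: 4
Op 5: add_edge(D, B). Edges now: 5
Compute levels (Kahn BFS):
  sources (in-degree 0): C, D
  process C: level=0
    C->A: in-degree(A)=1, level(A)>=1
    C->B: in-degree(B)=2, level(B)>=1
  process D: level=0
    D->A: in-degree(A)=0, level(A)=1, enqueue
    D->B: in-degree(B)=1, level(B)>=1
  process A: level=1
    A->B: in-degree(B)=0, level(B)=2, enqueue
  process B: level=2
All levels: A:1, B:2, C:0, D:0
level(A) = 1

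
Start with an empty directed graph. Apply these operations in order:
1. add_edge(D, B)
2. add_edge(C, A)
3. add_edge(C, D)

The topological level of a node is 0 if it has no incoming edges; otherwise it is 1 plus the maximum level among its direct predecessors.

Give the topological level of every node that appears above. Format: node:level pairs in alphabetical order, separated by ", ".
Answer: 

Op 1: add_edge(D, B). Edges now: 1
Op 2: add_edge(C, A). Edges now: 2
Op 3: add_edge(C, D). Edges now: 3
Compute levels (Kahn BFS):
  sources (in-degree 0): C
  process C: level=0
    C->A: in-degree(A)=0, level(A)=1, enqueue
    C->D: in-degree(D)=0, level(D)=1, enqueue
  process A: level=1
  process D: level=1
    D->B: in-degree(B)=0, level(B)=2, enqueue
  process B: level=2
All levels: A:1, B:2, C:0, D:1

Answer: A:1, B:2, C:0, D:1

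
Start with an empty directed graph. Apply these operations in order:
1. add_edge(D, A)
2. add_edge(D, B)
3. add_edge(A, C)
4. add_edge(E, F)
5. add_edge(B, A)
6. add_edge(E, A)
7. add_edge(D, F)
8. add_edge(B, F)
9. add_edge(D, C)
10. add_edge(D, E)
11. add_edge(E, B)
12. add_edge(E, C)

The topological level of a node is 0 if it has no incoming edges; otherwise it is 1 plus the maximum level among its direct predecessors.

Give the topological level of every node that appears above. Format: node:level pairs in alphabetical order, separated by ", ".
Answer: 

Op 1: add_edge(D, A). Edges now: 1
Op 2: add_edge(D, B). Edges now: 2
Op 3: add_edge(A, C). Edges now: 3
Op 4: add_edge(E, F). Edges now: 4
Op 5: add_edge(B, A). Edges now: 5
Op 6: add_edge(E, A). Edges now: 6
Op 7: add_edge(D, F). Edges now: 7
Op 8: add_edge(B, F). Edges now: 8
Op 9: add_edge(D, C). Edges now: 9
Op 10: add_edge(D, E). Edges now: 10
Op 11: add_edge(E, B). Edges now: 11
Op 12: add_edge(E, C). Edges now: 12
Compute levels (Kahn BFS):
  sources (in-degree 0): D
  process D: level=0
    D->A: in-degree(A)=2, level(A)>=1
    D->B: in-degree(B)=1, level(B)>=1
    D->C: in-degree(C)=2, level(C)>=1
    D->E: in-degree(E)=0, level(E)=1, enqueue
    D->F: in-degree(F)=2, level(F)>=1
  process E: level=1
    E->A: in-degree(A)=1, level(A)>=2
    E->B: in-degree(B)=0, level(B)=2, enqueue
    E->C: in-degree(C)=1, level(C)>=2
    E->F: in-degree(F)=1, level(F)>=2
  process B: level=2
    B->A: in-degree(A)=0, level(A)=3, enqueue
    B->F: in-degree(F)=0, level(F)=3, enqueue
  process A: level=3
    A->C: in-degree(C)=0, level(C)=4, enqueue
  process F: level=3
  process C: level=4
All levels: A:3, B:2, C:4, D:0, E:1, F:3

Answer: A:3, B:2, C:4, D:0, E:1, F:3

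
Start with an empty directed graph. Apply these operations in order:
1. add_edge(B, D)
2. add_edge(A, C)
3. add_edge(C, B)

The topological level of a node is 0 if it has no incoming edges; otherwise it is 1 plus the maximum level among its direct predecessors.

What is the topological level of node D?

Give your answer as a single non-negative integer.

Op 1: add_edge(B, D). Edges now: 1
Op 2: add_edge(A, C). Edges now: 2
Op 3: add_edge(C, B). Edges now: 3
Compute levels (Kahn BFS):
  sources (in-degree 0): A
  process A: level=0
    A->C: in-degree(C)=0, level(C)=1, enqueue
  process C: level=1
    C->B: in-degree(B)=0, level(B)=2, enqueue
  process B: level=2
    B->D: in-degree(D)=0, level(D)=3, enqueue
  process D: level=3
All levels: A:0, B:2, C:1, D:3
level(D) = 3

Answer: 3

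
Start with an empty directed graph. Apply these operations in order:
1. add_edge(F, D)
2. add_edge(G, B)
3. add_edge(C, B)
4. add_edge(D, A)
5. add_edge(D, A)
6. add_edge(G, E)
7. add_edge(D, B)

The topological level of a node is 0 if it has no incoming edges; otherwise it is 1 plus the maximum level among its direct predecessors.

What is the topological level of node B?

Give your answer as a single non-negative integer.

Answer: 2

Derivation:
Op 1: add_edge(F, D). Edges now: 1
Op 2: add_edge(G, B). Edges now: 2
Op 3: add_edge(C, B). Edges now: 3
Op 4: add_edge(D, A). Edges now: 4
Op 5: add_edge(D, A) (duplicate, no change). Edges now: 4
Op 6: add_edge(G, E). Edges now: 5
Op 7: add_edge(D, B). Edges now: 6
Compute levels (Kahn BFS):
  sources (in-degree 0): C, F, G
  process C: level=0
    C->B: in-degree(B)=2, level(B)>=1
  process F: level=0
    F->D: in-degree(D)=0, level(D)=1, enqueue
  process G: level=0
    G->B: in-degree(B)=1, level(B)>=1
    G->E: in-degree(E)=0, level(E)=1, enqueue
  process D: level=1
    D->A: in-degree(A)=0, level(A)=2, enqueue
    D->B: in-degree(B)=0, level(B)=2, enqueue
  process E: level=1
  process A: level=2
  process B: level=2
All levels: A:2, B:2, C:0, D:1, E:1, F:0, G:0
level(B) = 2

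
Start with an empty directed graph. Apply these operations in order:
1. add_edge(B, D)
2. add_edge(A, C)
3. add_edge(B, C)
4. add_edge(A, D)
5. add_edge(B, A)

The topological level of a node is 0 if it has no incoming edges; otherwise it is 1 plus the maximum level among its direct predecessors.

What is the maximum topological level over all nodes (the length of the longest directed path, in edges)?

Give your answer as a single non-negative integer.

Op 1: add_edge(B, D). Edges now: 1
Op 2: add_edge(A, C). Edges now: 2
Op 3: add_edge(B, C). Edges now: 3
Op 4: add_edge(A, D). Edges now: 4
Op 5: add_edge(B, A). Edges now: 5
Compute levels (Kahn BFS):
  sources (in-degree 0): B
  process B: level=0
    B->A: in-degree(A)=0, level(A)=1, enqueue
    B->C: in-degree(C)=1, level(C)>=1
    B->D: in-degree(D)=1, level(D)>=1
  process A: level=1
    A->C: in-degree(C)=0, level(C)=2, enqueue
    A->D: in-degree(D)=0, level(D)=2, enqueue
  process C: level=2
  process D: level=2
All levels: A:1, B:0, C:2, D:2
max level = 2

Answer: 2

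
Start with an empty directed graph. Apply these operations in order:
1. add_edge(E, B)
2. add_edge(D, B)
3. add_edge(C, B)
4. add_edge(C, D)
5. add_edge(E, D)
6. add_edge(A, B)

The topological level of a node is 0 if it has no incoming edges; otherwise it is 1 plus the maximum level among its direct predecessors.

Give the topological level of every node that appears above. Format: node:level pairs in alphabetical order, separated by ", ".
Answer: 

Answer: A:0, B:2, C:0, D:1, E:0

Derivation:
Op 1: add_edge(E, B). Edges now: 1
Op 2: add_edge(D, B). Edges now: 2
Op 3: add_edge(C, B). Edges now: 3
Op 4: add_edge(C, D). Edges now: 4
Op 5: add_edge(E, D). Edges now: 5
Op 6: add_edge(A, B). Edges now: 6
Compute levels (Kahn BFS):
  sources (in-degree 0): A, C, E
  process A: level=0
    A->B: in-degree(B)=3, level(B)>=1
  process C: level=0
    C->B: in-degree(B)=2, level(B)>=1
    C->D: in-degree(D)=1, level(D)>=1
  process E: level=0
    E->B: in-degree(B)=1, level(B)>=1
    E->D: in-degree(D)=0, level(D)=1, enqueue
  process D: level=1
    D->B: in-degree(B)=0, level(B)=2, enqueue
  process B: level=2
All levels: A:0, B:2, C:0, D:1, E:0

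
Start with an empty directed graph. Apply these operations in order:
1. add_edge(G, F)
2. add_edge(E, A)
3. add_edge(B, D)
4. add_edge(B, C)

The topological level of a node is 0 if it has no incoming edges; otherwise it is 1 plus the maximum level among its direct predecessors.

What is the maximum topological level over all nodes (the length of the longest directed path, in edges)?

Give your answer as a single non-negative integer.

Answer: 1

Derivation:
Op 1: add_edge(G, F). Edges now: 1
Op 2: add_edge(E, A). Edges now: 2
Op 3: add_edge(B, D). Edges now: 3
Op 4: add_edge(B, C). Edges now: 4
Compute levels (Kahn BFS):
  sources (in-degree 0): B, E, G
  process B: level=0
    B->C: in-degree(C)=0, level(C)=1, enqueue
    B->D: in-degree(D)=0, level(D)=1, enqueue
  process E: level=0
    E->A: in-degree(A)=0, level(A)=1, enqueue
  process G: level=0
    G->F: in-degree(F)=0, level(F)=1, enqueue
  process C: level=1
  process D: level=1
  process A: level=1
  process F: level=1
All levels: A:1, B:0, C:1, D:1, E:0, F:1, G:0
max level = 1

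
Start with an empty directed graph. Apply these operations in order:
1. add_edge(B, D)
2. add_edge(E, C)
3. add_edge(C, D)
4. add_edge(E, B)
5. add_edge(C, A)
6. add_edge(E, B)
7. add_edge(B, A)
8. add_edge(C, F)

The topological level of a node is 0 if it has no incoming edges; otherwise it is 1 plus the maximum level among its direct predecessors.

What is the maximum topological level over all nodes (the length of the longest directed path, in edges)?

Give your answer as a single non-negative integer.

Op 1: add_edge(B, D). Edges now: 1
Op 2: add_edge(E, C). Edges now: 2
Op 3: add_edge(C, D). Edges now: 3
Op 4: add_edge(E, B). Edges now: 4
Op 5: add_edge(C, A). Edges now: 5
Op 6: add_edge(E, B) (duplicate, no change). Edges now: 5
Op 7: add_edge(B, A). Edges now: 6
Op 8: add_edge(C, F). Edges now: 7
Compute levels (Kahn BFS):
  sources (in-degree 0): E
  process E: level=0
    E->B: in-degree(B)=0, level(B)=1, enqueue
    E->C: in-degree(C)=0, level(C)=1, enqueue
  process B: level=1
    B->A: in-degree(A)=1, level(A)>=2
    B->D: in-degree(D)=1, level(D)>=2
  process C: level=1
    C->A: in-degree(A)=0, level(A)=2, enqueue
    C->D: in-degree(D)=0, level(D)=2, enqueue
    C->F: in-degree(F)=0, level(F)=2, enqueue
  process A: level=2
  process D: level=2
  process F: level=2
All levels: A:2, B:1, C:1, D:2, E:0, F:2
max level = 2

Answer: 2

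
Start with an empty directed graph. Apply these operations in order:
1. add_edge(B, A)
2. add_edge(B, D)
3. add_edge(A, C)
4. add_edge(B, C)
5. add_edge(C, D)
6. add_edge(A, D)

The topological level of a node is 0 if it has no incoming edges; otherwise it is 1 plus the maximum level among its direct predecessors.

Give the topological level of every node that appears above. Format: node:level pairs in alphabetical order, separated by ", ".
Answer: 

Op 1: add_edge(B, A). Edges now: 1
Op 2: add_edge(B, D). Edges now: 2
Op 3: add_edge(A, C). Edges now: 3
Op 4: add_edge(B, C). Edges now: 4
Op 5: add_edge(C, D). Edges now: 5
Op 6: add_edge(A, D). Edges now: 6
Compute levels (Kahn BFS):
  sources (in-degree 0): B
  process B: level=0
    B->A: in-degree(A)=0, level(A)=1, enqueue
    B->C: in-degree(C)=1, level(C)>=1
    B->D: in-degree(D)=2, level(D)>=1
  process A: level=1
    A->C: in-degree(C)=0, level(C)=2, enqueue
    A->D: in-degree(D)=1, level(D)>=2
  process C: level=2
    C->D: in-degree(D)=0, level(D)=3, enqueue
  process D: level=3
All levels: A:1, B:0, C:2, D:3

Answer: A:1, B:0, C:2, D:3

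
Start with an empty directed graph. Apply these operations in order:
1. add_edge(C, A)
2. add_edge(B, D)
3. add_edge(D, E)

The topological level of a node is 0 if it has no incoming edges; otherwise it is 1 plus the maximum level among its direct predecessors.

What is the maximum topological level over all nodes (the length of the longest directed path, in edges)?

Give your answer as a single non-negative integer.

Op 1: add_edge(C, A). Edges now: 1
Op 2: add_edge(B, D). Edges now: 2
Op 3: add_edge(D, E). Edges now: 3
Compute levels (Kahn BFS):
  sources (in-degree 0): B, C
  process B: level=0
    B->D: in-degree(D)=0, level(D)=1, enqueue
  process C: level=0
    C->A: in-degree(A)=0, level(A)=1, enqueue
  process D: level=1
    D->E: in-degree(E)=0, level(E)=2, enqueue
  process A: level=1
  process E: level=2
All levels: A:1, B:0, C:0, D:1, E:2
max level = 2

Answer: 2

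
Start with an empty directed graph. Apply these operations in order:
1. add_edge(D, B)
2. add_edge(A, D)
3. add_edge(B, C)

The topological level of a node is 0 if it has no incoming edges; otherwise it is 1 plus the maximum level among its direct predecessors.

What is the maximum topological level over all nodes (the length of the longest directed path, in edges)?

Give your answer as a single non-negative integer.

Op 1: add_edge(D, B). Edges now: 1
Op 2: add_edge(A, D). Edges now: 2
Op 3: add_edge(B, C). Edges now: 3
Compute levels (Kahn BFS):
  sources (in-degree 0): A
  process A: level=0
    A->D: in-degree(D)=0, level(D)=1, enqueue
  process D: level=1
    D->B: in-degree(B)=0, level(B)=2, enqueue
  process B: level=2
    B->C: in-degree(C)=0, level(C)=3, enqueue
  process C: level=3
All levels: A:0, B:2, C:3, D:1
max level = 3

Answer: 3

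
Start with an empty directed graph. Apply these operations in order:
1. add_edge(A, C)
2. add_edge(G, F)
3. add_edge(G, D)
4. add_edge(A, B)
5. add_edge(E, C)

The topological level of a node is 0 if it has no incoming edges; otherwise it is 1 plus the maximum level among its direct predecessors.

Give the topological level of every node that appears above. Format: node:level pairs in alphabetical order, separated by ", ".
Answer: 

Answer: A:0, B:1, C:1, D:1, E:0, F:1, G:0

Derivation:
Op 1: add_edge(A, C). Edges now: 1
Op 2: add_edge(G, F). Edges now: 2
Op 3: add_edge(G, D). Edges now: 3
Op 4: add_edge(A, B). Edges now: 4
Op 5: add_edge(E, C). Edges now: 5
Compute levels (Kahn BFS):
  sources (in-degree 0): A, E, G
  process A: level=0
    A->B: in-degree(B)=0, level(B)=1, enqueue
    A->C: in-degree(C)=1, level(C)>=1
  process E: level=0
    E->C: in-degree(C)=0, level(C)=1, enqueue
  process G: level=0
    G->D: in-degree(D)=0, level(D)=1, enqueue
    G->F: in-degree(F)=0, level(F)=1, enqueue
  process B: level=1
  process C: level=1
  process D: level=1
  process F: level=1
All levels: A:0, B:1, C:1, D:1, E:0, F:1, G:0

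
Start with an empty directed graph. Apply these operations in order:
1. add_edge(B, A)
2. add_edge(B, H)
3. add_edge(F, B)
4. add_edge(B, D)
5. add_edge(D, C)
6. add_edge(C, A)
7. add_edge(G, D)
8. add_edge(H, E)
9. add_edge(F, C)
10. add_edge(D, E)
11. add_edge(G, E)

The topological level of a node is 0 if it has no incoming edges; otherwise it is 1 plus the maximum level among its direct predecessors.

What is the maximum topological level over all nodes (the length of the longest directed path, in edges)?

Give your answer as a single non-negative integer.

Op 1: add_edge(B, A). Edges now: 1
Op 2: add_edge(B, H). Edges now: 2
Op 3: add_edge(F, B). Edges now: 3
Op 4: add_edge(B, D). Edges now: 4
Op 5: add_edge(D, C). Edges now: 5
Op 6: add_edge(C, A). Edges now: 6
Op 7: add_edge(G, D). Edges now: 7
Op 8: add_edge(H, E). Edges now: 8
Op 9: add_edge(F, C). Edges now: 9
Op 10: add_edge(D, E). Edges now: 10
Op 11: add_edge(G, E). Edges now: 11
Compute levels (Kahn BFS):
  sources (in-degree 0): F, G
  process F: level=0
    F->B: in-degree(B)=0, level(B)=1, enqueue
    F->C: in-degree(C)=1, level(C)>=1
  process G: level=0
    G->D: in-degree(D)=1, level(D)>=1
    G->E: in-degree(E)=2, level(E)>=1
  process B: level=1
    B->A: in-degree(A)=1, level(A)>=2
    B->D: in-degree(D)=0, level(D)=2, enqueue
    B->H: in-degree(H)=0, level(H)=2, enqueue
  process D: level=2
    D->C: in-degree(C)=0, level(C)=3, enqueue
    D->E: in-degree(E)=1, level(E)>=3
  process H: level=2
    H->E: in-degree(E)=0, level(E)=3, enqueue
  process C: level=3
    C->A: in-degree(A)=0, level(A)=4, enqueue
  process E: level=3
  process A: level=4
All levels: A:4, B:1, C:3, D:2, E:3, F:0, G:0, H:2
max level = 4

Answer: 4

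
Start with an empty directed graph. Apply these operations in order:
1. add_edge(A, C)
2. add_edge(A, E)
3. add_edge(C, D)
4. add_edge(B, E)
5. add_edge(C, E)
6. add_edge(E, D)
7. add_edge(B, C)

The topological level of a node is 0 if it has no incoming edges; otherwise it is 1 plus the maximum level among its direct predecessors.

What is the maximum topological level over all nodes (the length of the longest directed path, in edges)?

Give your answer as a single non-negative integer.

Answer: 3

Derivation:
Op 1: add_edge(A, C). Edges now: 1
Op 2: add_edge(A, E). Edges now: 2
Op 3: add_edge(C, D). Edges now: 3
Op 4: add_edge(B, E). Edges now: 4
Op 5: add_edge(C, E). Edges now: 5
Op 6: add_edge(E, D). Edges now: 6
Op 7: add_edge(B, C). Edges now: 7
Compute levels (Kahn BFS):
  sources (in-degree 0): A, B
  process A: level=0
    A->C: in-degree(C)=1, level(C)>=1
    A->E: in-degree(E)=2, level(E)>=1
  process B: level=0
    B->C: in-degree(C)=0, level(C)=1, enqueue
    B->E: in-degree(E)=1, level(E)>=1
  process C: level=1
    C->D: in-degree(D)=1, level(D)>=2
    C->E: in-degree(E)=0, level(E)=2, enqueue
  process E: level=2
    E->D: in-degree(D)=0, level(D)=3, enqueue
  process D: level=3
All levels: A:0, B:0, C:1, D:3, E:2
max level = 3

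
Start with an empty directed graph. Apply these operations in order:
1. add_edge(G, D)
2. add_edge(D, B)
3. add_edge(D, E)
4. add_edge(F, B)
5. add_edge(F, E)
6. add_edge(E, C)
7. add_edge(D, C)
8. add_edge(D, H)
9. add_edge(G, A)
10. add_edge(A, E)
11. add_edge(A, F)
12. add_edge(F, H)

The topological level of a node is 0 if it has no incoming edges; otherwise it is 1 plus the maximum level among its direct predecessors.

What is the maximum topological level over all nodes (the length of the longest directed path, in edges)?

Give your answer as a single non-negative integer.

Op 1: add_edge(G, D). Edges now: 1
Op 2: add_edge(D, B). Edges now: 2
Op 3: add_edge(D, E). Edges now: 3
Op 4: add_edge(F, B). Edges now: 4
Op 5: add_edge(F, E). Edges now: 5
Op 6: add_edge(E, C). Edges now: 6
Op 7: add_edge(D, C). Edges now: 7
Op 8: add_edge(D, H). Edges now: 8
Op 9: add_edge(G, A). Edges now: 9
Op 10: add_edge(A, E). Edges now: 10
Op 11: add_edge(A, F). Edges now: 11
Op 12: add_edge(F, H). Edges now: 12
Compute levels (Kahn BFS):
  sources (in-degree 0): G
  process G: level=0
    G->A: in-degree(A)=0, level(A)=1, enqueue
    G->D: in-degree(D)=0, level(D)=1, enqueue
  process A: level=1
    A->E: in-degree(E)=2, level(E)>=2
    A->F: in-degree(F)=0, level(F)=2, enqueue
  process D: level=1
    D->B: in-degree(B)=1, level(B)>=2
    D->C: in-degree(C)=1, level(C)>=2
    D->E: in-degree(E)=1, level(E)>=2
    D->H: in-degree(H)=1, level(H)>=2
  process F: level=2
    F->B: in-degree(B)=0, level(B)=3, enqueue
    F->E: in-degree(E)=0, level(E)=3, enqueue
    F->H: in-degree(H)=0, level(H)=3, enqueue
  process B: level=3
  process E: level=3
    E->C: in-degree(C)=0, level(C)=4, enqueue
  process H: level=3
  process C: level=4
All levels: A:1, B:3, C:4, D:1, E:3, F:2, G:0, H:3
max level = 4

Answer: 4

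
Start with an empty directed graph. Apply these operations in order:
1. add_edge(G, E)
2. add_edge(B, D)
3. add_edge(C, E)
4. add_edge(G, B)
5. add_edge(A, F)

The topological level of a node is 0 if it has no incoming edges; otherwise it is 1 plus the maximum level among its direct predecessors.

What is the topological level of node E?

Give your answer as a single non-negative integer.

Answer: 1

Derivation:
Op 1: add_edge(G, E). Edges now: 1
Op 2: add_edge(B, D). Edges now: 2
Op 3: add_edge(C, E). Edges now: 3
Op 4: add_edge(G, B). Edges now: 4
Op 5: add_edge(A, F). Edges now: 5
Compute levels (Kahn BFS):
  sources (in-degree 0): A, C, G
  process A: level=0
    A->F: in-degree(F)=0, level(F)=1, enqueue
  process C: level=0
    C->E: in-degree(E)=1, level(E)>=1
  process G: level=0
    G->B: in-degree(B)=0, level(B)=1, enqueue
    G->E: in-degree(E)=0, level(E)=1, enqueue
  process F: level=1
  process B: level=1
    B->D: in-degree(D)=0, level(D)=2, enqueue
  process E: level=1
  process D: level=2
All levels: A:0, B:1, C:0, D:2, E:1, F:1, G:0
level(E) = 1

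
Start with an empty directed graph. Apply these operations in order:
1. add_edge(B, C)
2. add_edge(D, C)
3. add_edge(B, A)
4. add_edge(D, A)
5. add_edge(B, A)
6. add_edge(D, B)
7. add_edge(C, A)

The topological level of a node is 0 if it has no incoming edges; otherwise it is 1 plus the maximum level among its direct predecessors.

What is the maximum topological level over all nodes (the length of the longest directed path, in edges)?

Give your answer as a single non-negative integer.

Op 1: add_edge(B, C). Edges now: 1
Op 2: add_edge(D, C). Edges now: 2
Op 3: add_edge(B, A). Edges now: 3
Op 4: add_edge(D, A). Edges now: 4
Op 5: add_edge(B, A) (duplicate, no change). Edges now: 4
Op 6: add_edge(D, B). Edges now: 5
Op 7: add_edge(C, A). Edges now: 6
Compute levels (Kahn BFS):
  sources (in-degree 0): D
  process D: level=0
    D->A: in-degree(A)=2, level(A)>=1
    D->B: in-degree(B)=0, level(B)=1, enqueue
    D->C: in-degree(C)=1, level(C)>=1
  process B: level=1
    B->A: in-degree(A)=1, level(A)>=2
    B->C: in-degree(C)=0, level(C)=2, enqueue
  process C: level=2
    C->A: in-degree(A)=0, level(A)=3, enqueue
  process A: level=3
All levels: A:3, B:1, C:2, D:0
max level = 3

Answer: 3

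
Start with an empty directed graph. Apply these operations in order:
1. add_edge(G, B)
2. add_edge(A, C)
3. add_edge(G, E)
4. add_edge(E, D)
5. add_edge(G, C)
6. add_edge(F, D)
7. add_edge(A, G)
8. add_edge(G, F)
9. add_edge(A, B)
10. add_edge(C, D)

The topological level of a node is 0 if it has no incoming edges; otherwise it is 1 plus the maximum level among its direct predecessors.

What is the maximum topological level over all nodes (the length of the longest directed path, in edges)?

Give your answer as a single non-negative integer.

Op 1: add_edge(G, B). Edges now: 1
Op 2: add_edge(A, C). Edges now: 2
Op 3: add_edge(G, E). Edges now: 3
Op 4: add_edge(E, D). Edges now: 4
Op 5: add_edge(G, C). Edges now: 5
Op 6: add_edge(F, D). Edges now: 6
Op 7: add_edge(A, G). Edges now: 7
Op 8: add_edge(G, F). Edges now: 8
Op 9: add_edge(A, B). Edges now: 9
Op 10: add_edge(C, D). Edges now: 10
Compute levels (Kahn BFS):
  sources (in-degree 0): A
  process A: level=0
    A->B: in-degree(B)=1, level(B)>=1
    A->C: in-degree(C)=1, level(C)>=1
    A->G: in-degree(G)=0, level(G)=1, enqueue
  process G: level=1
    G->B: in-degree(B)=0, level(B)=2, enqueue
    G->C: in-degree(C)=0, level(C)=2, enqueue
    G->E: in-degree(E)=0, level(E)=2, enqueue
    G->F: in-degree(F)=0, level(F)=2, enqueue
  process B: level=2
  process C: level=2
    C->D: in-degree(D)=2, level(D)>=3
  process E: level=2
    E->D: in-degree(D)=1, level(D)>=3
  process F: level=2
    F->D: in-degree(D)=0, level(D)=3, enqueue
  process D: level=3
All levels: A:0, B:2, C:2, D:3, E:2, F:2, G:1
max level = 3

Answer: 3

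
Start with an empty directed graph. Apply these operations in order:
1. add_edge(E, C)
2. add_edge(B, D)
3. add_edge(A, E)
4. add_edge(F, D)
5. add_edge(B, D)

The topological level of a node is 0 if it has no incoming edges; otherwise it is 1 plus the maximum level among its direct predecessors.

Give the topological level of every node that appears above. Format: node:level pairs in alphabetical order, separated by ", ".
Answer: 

Answer: A:0, B:0, C:2, D:1, E:1, F:0

Derivation:
Op 1: add_edge(E, C). Edges now: 1
Op 2: add_edge(B, D). Edges now: 2
Op 3: add_edge(A, E). Edges now: 3
Op 4: add_edge(F, D). Edges now: 4
Op 5: add_edge(B, D) (duplicate, no change). Edges now: 4
Compute levels (Kahn BFS):
  sources (in-degree 0): A, B, F
  process A: level=0
    A->E: in-degree(E)=0, level(E)=1, enqueue
  process B: level=0
    B->D: in-degree(D)=1, level(D)>=1
  process F: level=0
    F->D: in-degree(D)=0, level(D)=1, enqueue
  process E: level=1
    E->C: in-degree(C)=0, level(C)=2, enqueue
  process D: level=1
  process C: level=2
All levels: A:0, B:0, C:2, D:1, E:1, F:0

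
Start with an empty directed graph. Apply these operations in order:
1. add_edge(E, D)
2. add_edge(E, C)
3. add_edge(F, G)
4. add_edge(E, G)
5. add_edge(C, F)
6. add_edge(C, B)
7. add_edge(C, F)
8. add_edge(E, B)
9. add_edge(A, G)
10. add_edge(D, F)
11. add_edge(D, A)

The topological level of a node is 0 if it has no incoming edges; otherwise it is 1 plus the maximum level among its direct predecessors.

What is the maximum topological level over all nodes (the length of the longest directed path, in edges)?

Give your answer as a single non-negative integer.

Answer: 3

Derivation:
Op 1: add_edge(E, D). Edges now: 1
Op 2: add_edge(E, C). Edges now: 2
Op 3: add_edge(F, G). Edges now: 3
Op 4: add_edge(E, G). Edges now: 4
Op 5: add_edge(C, F). Edges now: 5
Op 6: add_edge(C, B). Edges now: 6
Op 7: add_edge(C, F) (duplicate, no change). Edges now: 6
Op 8: add_edge(E, B). Edges now: 7
Op 9: add_edge(A, G). Edges now: 8
Op 10: add_edge(D, F). Edges now: 9
Op 11: add_edge(D, A). Edges now: 10
Compute levels (Kahn BFS):
  sources (in-degree 0): E
  process E: level=0
    E->B: in-degree(B)=1, level(B)>=1
    E->C: in-degree(C)=0, level(C)=1, enqueue
    E->D: in-degree(D)=0, level(D)=1, enqueue
    E->G: in-degree(G)=2, level(G)>=1
  process C: level=1
    C->B: in-degree(B)=0, level(B)=2, enqueue
    C->F: in-degree(F)=1, level(F)>=2
  process D: level=1
    D->A: in-degree(A)=0, level(A)=2, enqueue
    D->F: in-degree(F)=0, level(F)=2, enqueue
  process B: level=2
  process A: level=2
    A->G: in-degree(G)=1, level(G)>=3
  process F: level=2
    F->G: in-degree(G)=0, level(G)=3, enqueue
  process G: level=3
All levels: A:2, B:2, C:1, D:1, E:0, F:2, G:3
max level = 3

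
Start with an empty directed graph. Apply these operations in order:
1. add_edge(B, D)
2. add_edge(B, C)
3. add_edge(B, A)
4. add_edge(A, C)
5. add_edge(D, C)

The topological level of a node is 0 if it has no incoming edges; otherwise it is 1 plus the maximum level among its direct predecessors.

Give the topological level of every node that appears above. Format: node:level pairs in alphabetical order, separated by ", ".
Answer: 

Op 1: add_edge(B, D). Edges now: 1
Op 2: add_edge(B, C). Edges now: 2
Op 3: add_edge(B, A). Edges now: 3
Op 4: add_edge(A, C). Edges now: 4
Op 5: add_edge(D, C). Edges now: 5
Compute levels (Kahn BFS):
  sources (in-degree 0): B
  process B: level=0
    B->A: in-degree(A)=0, level(A)=1, enqueue
    B->C: in-degree(C)=2, level(C)>=1
    B->D: in-degree(D)=0, level(D)=1, enqueue
  process A: level=1
    A->C: in-degree(C)=1, level(C)>=2
  process D: level=1
    D->C: in-degree(C)=0, level(C)=2, enqueue
  process C: level=2
All levels: A:1, B:0, C:2, D:1

Answer: A:1, B:0, C:2, D:1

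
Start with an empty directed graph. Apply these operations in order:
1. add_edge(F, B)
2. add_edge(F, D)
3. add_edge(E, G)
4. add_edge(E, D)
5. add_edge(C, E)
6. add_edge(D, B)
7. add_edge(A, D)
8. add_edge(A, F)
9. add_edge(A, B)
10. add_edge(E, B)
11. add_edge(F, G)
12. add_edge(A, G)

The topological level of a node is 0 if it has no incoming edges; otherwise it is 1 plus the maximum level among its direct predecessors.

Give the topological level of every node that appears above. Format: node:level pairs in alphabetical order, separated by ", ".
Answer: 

Op 1: add_edge(F, B). Edges now: 1
Op 2: add_edge(F, D). Edges now: 2
Op 3: add_edge(E, G). Edges now: 3
Op 4: add_edge(E, D). Edges now: 4
Op 5: add_edge(C, E). Edges now: 5
Op 6: add_edge(D, B). Edges now: 6
Op 7: add_edge(A, D). Edges now: 7
Op 8: add_edge(A, F). Edges now: 8
Op 9: add_edge(A, B). Edges now: 9
Op 10: add_edge(E, B). Edges now: 10
Op 11: add_edge(F, G). Edges now: 11
Op 12: add_edge(A, G). Edges now: 12
Compute levels (Kahn BFS):
  sources (in-degree 0): A, C
  process A: level=0
    A->B: in-degree(B)=3, level(B)>=1
    A->D: in-degree(D)=2, level(D)>=1
    A->F: in-degree(F)=0, level(F)=1, enqueue
    A->G: in-degree(G)=2, level(G)>=1
  process C: level=0
    C->E: in-degree(E)=0, level(E)=1, enqueue
  process F: level=1
    F->B: in-degree(B)=2, level(B)>=2
    F->D: in-degree(D)=1, level(D)>=2
    F->G: in-degree(G)=1, level(G)>=2
  process E: level=1
    E->B: in-degree(B)=1, level(B)>=2
    E->D: in-degree(D)=0, level(D)=2, enqueue
    E->G: in-degree(G)=0, level(G)=2, enqueue
  process D: level=2
    D->B: in-degree(B)=0, level(B)=3, enqueue
  process G: level=2
  process B: level=3
All levels: A:0, B:3, C:0, D:2, E:1, F:1, G:2

Answer: A:0, B:3, C:0, D:2, E:1, F:1, G:2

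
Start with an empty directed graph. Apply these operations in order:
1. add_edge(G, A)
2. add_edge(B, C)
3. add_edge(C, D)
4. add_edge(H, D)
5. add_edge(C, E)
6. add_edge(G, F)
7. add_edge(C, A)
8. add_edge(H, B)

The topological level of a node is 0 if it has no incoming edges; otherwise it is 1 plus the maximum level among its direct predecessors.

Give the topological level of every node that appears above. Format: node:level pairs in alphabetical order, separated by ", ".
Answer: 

Op 1: add_edge(G, A). Edges now: 1
Op 2: add_edge(B, C). Edges now: 2
Op 3: add_edge(C, D). Edges now: 3
Op 4: add_edge(H, D). Edges now: 4
Op 5: add_edge(C, E). Edges now: 5
Op 6: add_edge(G, F). Edges now: 6
Op 7: add_edge(C, A). Edges now: 7
Op 8: add_edge(H, B). Edges now: 8
Compute levels (Kahn BFS):
  sources (in-degree 0): G, H
  process G: level=0
    G->A: in-degree(A)=1, level(A)>=1
    G->F: in-degree(F)=0, level(F)=1, enqueue
  process H: level=0
    H->B: in-degree(B)=0, level(B)=1, enqueue
    H->D: in-degree(D)=1, level(D)>=1
  process F: level=1
  process B: level=1
    B->C: in-degree(C)=0, level(C)=2, enqueue
  process C: level=2
    C->A: in-degree(A)=0, level(A)=3, enqueue
    C->D: in-degree(D)=0, level(D)=3, enqueue
    C->E: in-degree(E)=0, level(E)=3, enqueue
  process A: level=3
  process D: level=3
  process E: level=3
All levels: A:3, B:1, C:2, D:3, E:3, F:1, G:0, H:0

Answer: A:3, B:1, C:2, D:3, E:3, F:1, G:0, H:0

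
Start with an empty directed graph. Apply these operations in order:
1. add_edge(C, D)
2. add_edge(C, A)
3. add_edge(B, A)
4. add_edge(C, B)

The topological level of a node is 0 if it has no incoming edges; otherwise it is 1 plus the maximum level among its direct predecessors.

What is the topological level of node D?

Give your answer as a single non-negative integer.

Answer: 1

Derivation:
Op 1: add_edge(C, D). Edges now: 1
Op 2: add_edge(C, A). Edges now: 2
Op 3: add_edge(B, A). Edges now: 3
Op 4: add_edge(C, B). Edges now: 4
Compute levels (Kahn BFS):
  sources (in-degree 0): C
  process C: level=0
    C->A: in-degree(A)=1, level(A)>=1
    C->B: in-degree(B)=0, level(B)=1, enqueue
    C->D: in-degree(D)=0, level(D)=1, enqueue
  process B: level=1
    B->A: in-degree(A)=0, level(A)=2, enqueue
  process D: level=1
  process A: level=2
All levels: A:2, B:1, C:0, D:1
level(D) = 1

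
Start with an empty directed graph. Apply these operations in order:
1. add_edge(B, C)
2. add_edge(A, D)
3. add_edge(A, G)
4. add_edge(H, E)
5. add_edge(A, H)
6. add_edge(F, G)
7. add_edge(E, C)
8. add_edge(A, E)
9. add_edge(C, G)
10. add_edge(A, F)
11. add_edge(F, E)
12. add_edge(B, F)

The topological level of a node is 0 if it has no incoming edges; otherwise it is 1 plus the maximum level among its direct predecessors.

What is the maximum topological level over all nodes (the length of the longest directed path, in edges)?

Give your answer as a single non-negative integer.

Answer: 4

Derivation:
Op 1: add_edge(B, C). Edges now: 1
Op 2: add_edge(A, D). Edges now: 2
Op 3: add_edge(A, G). Edges now: 3
Op 4: add_edge(H, E). Edges now: 4
Op 5: add_edge(A, H). Edges now: 5
Op 6: add_edge(F, G). Edges now: 6
Op 7: add_edge(E, C). Edges now: 7
Op 8: add_edge(A, E). Edges now: 8
Op 9: add_edge(C, G). Edges now: 9
Op 10: add_edge(A, F). Edges now: 10
Op 11: add_edge(F, E). Edges now: 11
Op 12: add_edge(B, F). Edges now: 12
Compute levels (Kahn BFS):
  sources (in-degree 0): A, B
  process A: level=0
    A->D: in-degree(D)=0, level(D)=1, enqueue
    A->E: in-degree(E)=2, level(E)>=1
    A->F: in-degree(F)=1, level(F)>=1
    A->G: in-degree(G)=2, level(G)>=1
    A->H: in-degree(H)=0, level(H)=1, enqueue
  process B: level=0
    B->C: in-degree(C)=1, level(C)>=1
    B->F: in-degree(F)=0, level(F)=1, enqueue
  process D: level=1
  process H: level=1
    H->E: in-degree(E)=1, level(E)>=2
  process F: level=1
    F->E: in-degree(E)=0, level(E)=2, enqueue
    F->G: in-degree(G)=1, level(G)>=2
  process E: level=2
    E->C: in-degree(C)=0, level(C)=3, enqueue
  process C: level=3
    C->G: in-degree(G)=0, level(G)=4, enqueue
  process G: level=4
All levels: A:0, B:0, C:3, D:1, E:2, F:1, G:4, H:1
max level = 4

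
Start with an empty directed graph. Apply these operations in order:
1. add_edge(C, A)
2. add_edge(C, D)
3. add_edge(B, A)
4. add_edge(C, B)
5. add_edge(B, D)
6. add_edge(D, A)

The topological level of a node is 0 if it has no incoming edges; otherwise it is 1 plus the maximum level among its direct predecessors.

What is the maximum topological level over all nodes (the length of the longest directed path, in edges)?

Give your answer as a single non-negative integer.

Op 1: add_edge(C, A). Edges now: 1
Op 2: add_edge(C, D). Edges now: 2
Op 3: add_edge(B, A). Edges now: 3
Op 4: add_edge(C, B). Edges now: 4
Op 5: add_edge(B, D). Edges now: 5
Op 6: add_edge(D, A). Edges now: 6
Compute levels (Kahn BFS):
  sources (in-degree 0): C
  process C: level=0
    C->A: in-degree(A)=2, level(A)>=1
    C->B: in-degree(B)=0, level(B)=1, enqueue
    C->D: in-degree(D)=1, level(D)>=1
  process B: level=1
    B->A: in-degree(A)=1, level(A)>=2
    B->D: in-degree(D)=0, level(D)=2, enqueue
  process D: level=2
    D->A: in-degree(A)=0, level(A)=3, enqueue
  process A: level=3
All levels: A:3, B:1, C:0, D:2
max level = 3

Answer: 3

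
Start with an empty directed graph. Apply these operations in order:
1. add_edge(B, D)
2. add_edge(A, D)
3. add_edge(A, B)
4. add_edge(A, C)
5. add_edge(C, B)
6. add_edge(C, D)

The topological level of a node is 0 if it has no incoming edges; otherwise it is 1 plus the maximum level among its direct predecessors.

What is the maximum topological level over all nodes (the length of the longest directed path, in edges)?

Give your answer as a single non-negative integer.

Answer: 3

Derivation:
Op 1: add_edge(B, D). Edges now: 1
Op 2: add_edge(A, D). Edges now: 2
Op 3: add_edge(A, B). Edges now: 3
Op 4: add_edge(A, C). Edges now: 4
Op 5: add_edge(C, B). Edges now: 5
Op 6: add_edge(C, D). Edges now: 6
Compute levels (Kahn BFS):
  sources (in-degree 0): A
  process A: level=0
    A->B: in-degree(B)=1, level(B)>=1
    A->C: in-degree(C)=0, level(C)=1, enqueue
    A->D: in-degree(D)=2, level(D)>=1
  process C: level=1
    C->B: in-degree(B)=0, level(B)=2, enqueue
    C->D: in-degree(D)=1, level(D)>=2
  process B: level=2
    B->D: in-degree(D)=0, level(D)=3, enqueue
  process D: level=3
All levels: A:0, B:2, C:1, D:3
max level = 3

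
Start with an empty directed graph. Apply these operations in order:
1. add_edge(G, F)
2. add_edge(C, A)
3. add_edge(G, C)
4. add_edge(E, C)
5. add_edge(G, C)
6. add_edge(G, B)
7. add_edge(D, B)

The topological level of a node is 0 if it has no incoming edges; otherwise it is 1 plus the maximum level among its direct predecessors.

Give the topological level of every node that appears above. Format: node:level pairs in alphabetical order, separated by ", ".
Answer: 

Answer: A:2, B:1, C:1, D:0, E:0, F:1, G:0

Derivation:
Op 1: add_edge(G, F). Edges now: 1
Op 2: add_edge(C, A). Edges now: 2
Op 3: add_edge(G, C). Edges now: 3
Op 4: add_edge(E, C). Edges now: 4
Op 5: add_edge(G, C) (duplicate, no change). Edges now: 4
Op 6: add_edge(G, B). Edges now: 5
Op 7: add_edge(D, B). Edges now: 6
Compute levels (Kahn BFS):
  sources (in-degree 0): D, E, G
  process D: level=0
    D->B: in-degree(B)=1, level(B)>=1
  process E: level=0
    E->C: in-degree(C)=1, level(C)>=1
  process G: level=0
    G->B: in-degree(B)=0, level(B)=1, enqueue
    G->C: in-degree(C)=0, level(C)=1, enqueue
    G->F: in-degree(F)=0, level(F)=1, enqueue
  process B: level=1
  process C: level=1
    C->A: in-degree(A)=0, level(A)=2, enqueue
  process F: level=1
  process A: level=2
All levels: A:2, B:1, C:1, D:0, E:0, F:1, G:0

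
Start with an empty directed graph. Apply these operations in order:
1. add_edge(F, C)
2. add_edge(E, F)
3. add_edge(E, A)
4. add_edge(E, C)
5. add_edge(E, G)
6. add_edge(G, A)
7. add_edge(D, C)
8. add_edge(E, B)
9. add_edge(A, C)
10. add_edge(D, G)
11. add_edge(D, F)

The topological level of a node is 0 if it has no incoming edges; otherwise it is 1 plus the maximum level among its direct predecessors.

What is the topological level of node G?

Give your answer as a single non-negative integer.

Answer: 1

Derivation:
Op 1: add_edge(F, C). Edges now: 1
Op 2: add_edge(E, F). Edges now: 2
Op 3: add_edge(E, A). Edges now: 3
Op 4: add_edge(E, C). Edges now: 4
Op 5: add_edge(E, G). Edges now: 5
Op 6: add_edge(G, A). Edges now: 6
Op 7: add_edge(D, C). Edges now: 7
Op 8: add_edge(E, B). Edges now: 8
Op 9: add_edge(A, C). Edges now: 9
Op 10: add_edge(D, G). Edges now: 10
Op 11: add_edge(D, F). Edges now: 11
Compute levels (Kahn BFS):
  sources (in-degree 0): D, E
  process D: level=0
    D->C: in-degree(C)=3, level(C)>=1
    D->F: in-degree(F)=1, level(F)>=1
    D->G: in-degree(G)=1, level(G)>=1
  process E: level=0
    E->A: in-degree(A)=1, level(A)>=1
    E->B: in-degree(B)=0, level(B)=1, enqueue
    E->C: in-degree(C)=2, level(C)>=1
    E->F: in-degree(F)=0, level(F)=1, enqueue
    E->G: in-degree(G)=0, level(G)=1, enqueue
  process B: level=1
  process F: level=1
    F->C: in-degree(C)=1, level(C)>=2
  process G: level=1
    G->A: in-degree(A)=0, level(A)=2, enqueue
  process A: level=2
    A->C: in-degree(C)=0, level(C)=3, enqueue
  process C: level=3
All levels: A:2, B:1, C:3, D:0, E:0, F:1, G:1
level(G) = 1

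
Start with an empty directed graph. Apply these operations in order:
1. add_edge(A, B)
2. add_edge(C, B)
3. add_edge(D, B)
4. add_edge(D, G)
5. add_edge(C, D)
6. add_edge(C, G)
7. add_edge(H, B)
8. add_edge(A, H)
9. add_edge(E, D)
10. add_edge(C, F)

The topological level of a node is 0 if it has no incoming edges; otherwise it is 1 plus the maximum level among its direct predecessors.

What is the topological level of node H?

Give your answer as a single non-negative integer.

Answer: 1

Derivation:
Op 1: add_edge(A, B). Edges now: 1
Op 2: add_edge(C, B). Edges now: 2
Op 3: add_edge(D, B). Edges now: 3
Op 4: add_edge(D, G). Edges now: 4
Op 5: add_edge(C, D). Edges now: 5
Op 6: add_edge(C, G). Edges now: 6
Op 7: add_edge(H, B). Edges now: 7
Op 8: add_edge(A, H). Edges now: 8
Op 9: add_edge(E, D). Edges now: 9
Op 10: add_edge(C, F). Edges now: 10
Compute levels (Kahn BFS):
  sources (in-degree 0): A, C, E
  process A: level=0
    A->B: in-degree(B)=3, level(B)>=1
    A->H: in-degree(H)=0, level(H)=1, enqueue
  process C: level=0
    C->B: in-degree(B)=2, level(B)>=1
    C->D: in-degree(D)=1, level(D)>=1
    C->F: in-degree(F)=0, level(F)=1, enqueue
    C->G: in-degree(G)=1, level(G)>=1
  process E: level=0
    E->D: in-degree(D)=0, level(D)=1, enqueue
  process H: level=1
    H->B: in-degree(B)=1, level(B)>=2
  process F: level=1
  process D: level=1
    D->B: in-degree(B)=0, level(B)=2, enqueue
    D->G: in-degree(G)=0, level(G)=2, enqueue
  process B: level=2
  process G: level=2
All levels: A:0, B:2, C:0, D:1, E:0, F:1, G:2, H:1
level(H) = 1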